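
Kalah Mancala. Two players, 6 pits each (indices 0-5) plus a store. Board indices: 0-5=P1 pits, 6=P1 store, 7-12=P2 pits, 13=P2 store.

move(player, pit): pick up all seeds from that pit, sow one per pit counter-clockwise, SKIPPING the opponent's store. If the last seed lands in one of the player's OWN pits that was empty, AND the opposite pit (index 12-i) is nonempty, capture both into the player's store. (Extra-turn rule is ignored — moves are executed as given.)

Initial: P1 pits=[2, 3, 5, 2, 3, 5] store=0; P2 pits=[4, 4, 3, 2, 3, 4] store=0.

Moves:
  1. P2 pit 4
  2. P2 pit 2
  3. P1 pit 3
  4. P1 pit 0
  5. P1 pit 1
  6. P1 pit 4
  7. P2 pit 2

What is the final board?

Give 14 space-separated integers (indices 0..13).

Move 1: P2 pit4 -> P1=[3,3,5,2,3,5](0) P2=[4,4,3,2,0,5](1)
Move 2: P2 pit2 -> P1=[3,3,5,2,3,5](0) P2=[4,4,0,3,1,6](1)
Move 3: P1 pit3 -> P1=[3,3,5,0,4,6](0) P2=[4,4,0,3,1,6](1)
Move 4: P1 pit0 -> P1=[0,4,6,1,4,6](0) P2=[4,4,0,3,1,6](1)
Move 5: P1 pit1 -> P1=[0,0,7,2,5,7](0) P2=[4,4,0,3,1,6](1)
Move 6: P1 pit4 -> P1=[0,0,7,2,0,8](1) P2=[5,5,1,3,1,6](1)
Move 7: P2 pit2 -> P1=[0,0,7,2,0,8](1) P2=[5,5,0,4,1,6](1)

Answer: 0 0 7 2 0 8 1 5 5 0 4 1 6 1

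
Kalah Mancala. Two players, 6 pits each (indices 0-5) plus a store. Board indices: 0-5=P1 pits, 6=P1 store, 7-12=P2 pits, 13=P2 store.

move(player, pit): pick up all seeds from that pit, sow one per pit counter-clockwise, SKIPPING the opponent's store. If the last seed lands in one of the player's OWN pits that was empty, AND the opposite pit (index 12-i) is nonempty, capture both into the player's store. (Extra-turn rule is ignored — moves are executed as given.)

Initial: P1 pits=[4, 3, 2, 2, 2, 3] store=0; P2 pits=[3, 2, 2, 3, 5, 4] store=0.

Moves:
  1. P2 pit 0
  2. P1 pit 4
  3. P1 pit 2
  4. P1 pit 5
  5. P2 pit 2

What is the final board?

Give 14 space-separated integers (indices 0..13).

Answer: 4 3 0 3 0 0 6 1 1 0 5 6 5 1

Derivation:
Move 1: P2 pit0 -> P1=[4,3,2,2,2,3](0) P2=[0,3,3,4,5,4](0)
Move 2: P1 pit4 -> P1=[4,3,2,2,0,4](1) P2=[0,3,3,4,5,4](0)
Move 3: P1 pit2 -> P1=[4,3,0,3,0,4](5) P2=[0,0,3,4,5,4](0)
Move 4: P1 pit5 -> P1=[4,3,0,3,0,0](6) P2=[1,1,4,4,5,4](0)
Move 5: P2 pit2 -> P1=[4,3,0,3,0,0](6) P2=[1,1,0,5,6,5](1)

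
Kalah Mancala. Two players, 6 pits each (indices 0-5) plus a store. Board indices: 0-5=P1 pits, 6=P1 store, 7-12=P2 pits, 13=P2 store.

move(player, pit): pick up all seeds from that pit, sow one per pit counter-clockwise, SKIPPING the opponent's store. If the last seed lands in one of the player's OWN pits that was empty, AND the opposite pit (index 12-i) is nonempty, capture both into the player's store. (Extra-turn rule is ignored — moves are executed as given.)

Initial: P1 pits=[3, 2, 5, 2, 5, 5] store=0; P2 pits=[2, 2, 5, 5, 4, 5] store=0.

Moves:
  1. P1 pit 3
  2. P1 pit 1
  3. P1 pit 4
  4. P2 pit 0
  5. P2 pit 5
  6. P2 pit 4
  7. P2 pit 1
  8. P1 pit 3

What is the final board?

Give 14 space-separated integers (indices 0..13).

Answer: 5 2 7 0 1 7 7 0 0 3 8 1 2 2

Derivation:
Move 1: P1 pit3 -> P1=[3,2,5,0,6,6](0) P2=[2,2,5,5,4,5](0)
Move 2: P1 pit1 -> P1=[3,0,6,0,6,6](6) P2=[2,2,0,5,4,5](0)
Move 3: P1 pit4 -> P1=[3,0,6,0,0,7](7) P2=[3,3,1,6,4,5](0)
Move 4: P2 pit0 -> P1=[3,0,6,0,0,7](7) P2=[0,4,2,7,4,5](0)
Move 5: P2 pit5 -> P1=[4,1,7,1,0,7](7) P2=[0,4,2,7,4,0](1)
Move 6: P2 pit4 -> P1=[5,2,7,1,0,7](7) P2=[0,4,2,7,0,1](2)
Move 7: P2 pit1 -> P1=[5,2,7,1,0,7](7) P2=[0,0,3,8,1,2](2)
Move 8: P1 pit3 -> P1=[5,2,7,0,1,7](7) P2=[0,0,3,8,1,2](2)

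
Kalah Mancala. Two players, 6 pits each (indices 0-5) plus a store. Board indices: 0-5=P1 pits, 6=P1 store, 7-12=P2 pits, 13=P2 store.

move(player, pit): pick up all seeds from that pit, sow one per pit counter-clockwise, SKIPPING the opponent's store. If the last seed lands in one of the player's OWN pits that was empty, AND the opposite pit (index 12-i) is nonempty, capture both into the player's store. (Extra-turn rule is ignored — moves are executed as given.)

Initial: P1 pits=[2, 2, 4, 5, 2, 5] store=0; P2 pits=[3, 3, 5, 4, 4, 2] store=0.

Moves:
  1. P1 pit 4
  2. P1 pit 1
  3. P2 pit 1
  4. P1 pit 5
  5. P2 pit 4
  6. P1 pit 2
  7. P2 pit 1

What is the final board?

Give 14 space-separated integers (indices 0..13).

Answer: 3 1 0 8 1 1 3 5 0 8 7 0 3 1

Derivation:
Move 1: P1 pit4 -> P1=[2,2,4,5,0,6](1) P2=[3,3,5,4,4,2](0)
Move 2: P1 pit1 -> P1=[2,0,5,6,0,6](1) P2=[3,3,5,4,4,2](0)
Move 3: P2 pit1 -> P1=[2,0,5,6,0,6](1) P2=[3,0,6,5,5,2](0)
Move 4: P1 pit5 -> P1=[2,0,5,6,0,0](2) P2=[4,1,7,6,6,2](0)
Move 5: P2 pit4 -> P1=[3,1,6,7,0,0](2) P2=[4,1,7,6,0,3](1)
Move 6: P1 pit2 -> P1=[3,1,0,8,1,1](3) P2=[5,2,7,6,0,3](1)
Move 7: P2 pit1 -> P1=[3,1,0,8,1,1](3) P2=[5,0,8,7,0,3](1)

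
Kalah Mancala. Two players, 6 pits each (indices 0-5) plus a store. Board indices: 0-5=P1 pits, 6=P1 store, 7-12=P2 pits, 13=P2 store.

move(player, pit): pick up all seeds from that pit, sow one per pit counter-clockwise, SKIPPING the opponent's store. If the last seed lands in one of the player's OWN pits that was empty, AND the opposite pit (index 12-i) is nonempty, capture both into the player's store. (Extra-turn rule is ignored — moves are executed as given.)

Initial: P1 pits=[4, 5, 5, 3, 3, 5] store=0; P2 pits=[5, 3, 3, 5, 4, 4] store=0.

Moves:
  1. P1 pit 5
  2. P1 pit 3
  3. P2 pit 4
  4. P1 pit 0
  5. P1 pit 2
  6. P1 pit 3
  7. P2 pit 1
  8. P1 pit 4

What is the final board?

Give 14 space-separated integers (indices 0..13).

Answer: 0 7 0 0 0 5 4 8 1 6 8 2 6 2

Derivation:
Move 1: P1 pit5 -> P1=[4,5,5,3,3,0](1) P2=[6,4,4,6,4,4](0)
Move 2: P1 pit3 -> P1=[4,5,5,0,4,1](2) P2=[6,4,4,6,4,4](0)
Move 3: P2 pit4 -> P1=[5,6,5,0,4,1](2) P2=[6,4,4,6,0,5](1)
Move 4: P1 pit0 -> P1=[0,7,6,1,5,2](2) P2=[6,4,4,6,0,5](1)
Move 5: P1 pit2 -> P1=[0,7,0,2,6,3](3) P2=[7,5,4,6,0,5](1)
Move 6: P1 pit3 -> P1=[0,7,0,0,7,4](3) P2=[7,5,4,6,0,5](1)
Move 7: P2 pit1 -> P1=[0,7,0,0,7,4](3) P2=[7,0,5,7,1,6](2)
Move 8: P1 pit4 -> P1=[0,7,0,0,0,5](4) P2=[8,1,6,8,2,6](2)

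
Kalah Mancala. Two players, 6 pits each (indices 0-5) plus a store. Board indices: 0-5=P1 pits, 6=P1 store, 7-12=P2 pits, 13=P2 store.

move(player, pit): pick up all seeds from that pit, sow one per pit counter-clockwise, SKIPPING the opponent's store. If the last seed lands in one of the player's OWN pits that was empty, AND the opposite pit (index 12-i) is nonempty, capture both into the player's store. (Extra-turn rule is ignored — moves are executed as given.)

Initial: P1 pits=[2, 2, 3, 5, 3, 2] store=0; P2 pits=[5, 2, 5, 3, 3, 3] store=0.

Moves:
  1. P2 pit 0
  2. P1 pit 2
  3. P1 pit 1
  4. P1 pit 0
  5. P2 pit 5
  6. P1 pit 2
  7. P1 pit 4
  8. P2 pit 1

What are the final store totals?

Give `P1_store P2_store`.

Answer: 1 3

Derivation:
Move 1: P2 pit0 -> P1=[2,2,3,5,3,2](0) P2=[0,3,6,4,4,4](0)
Move 2: P1 pit2 -> P1=[2,2,0,6,4,3](0) P2=[0,3,6,4,4,4](0)
Move 3: P1 pit1 -> P1=[2,0,1,7,4,3](0) P2=[0,3,6,4,4,4](0)
Move 4: P1 pit0 -> P1=[0,1,2,7,4,3](0) P2=[0,3,6,4,4,4](0)
Move 5: P2 pit5 -> P1=[1,2,3,7,4,3](0) P2=[0,3,6,4,4,0](1)
Move 6: P1 pit2 -> P1=[1,2,0,8,5,4](0) P2=[0,3,6,4,4,0](1)
Move 7: P1 pit4 -> P1=[1,2,0,8,0,5](1) P2=[1,4,7,4,4,0](1)
Move 8: P2 pit1 -> P1=[0,2,0,8,0,5](1) P2=[1,0,8,5,5,0](3)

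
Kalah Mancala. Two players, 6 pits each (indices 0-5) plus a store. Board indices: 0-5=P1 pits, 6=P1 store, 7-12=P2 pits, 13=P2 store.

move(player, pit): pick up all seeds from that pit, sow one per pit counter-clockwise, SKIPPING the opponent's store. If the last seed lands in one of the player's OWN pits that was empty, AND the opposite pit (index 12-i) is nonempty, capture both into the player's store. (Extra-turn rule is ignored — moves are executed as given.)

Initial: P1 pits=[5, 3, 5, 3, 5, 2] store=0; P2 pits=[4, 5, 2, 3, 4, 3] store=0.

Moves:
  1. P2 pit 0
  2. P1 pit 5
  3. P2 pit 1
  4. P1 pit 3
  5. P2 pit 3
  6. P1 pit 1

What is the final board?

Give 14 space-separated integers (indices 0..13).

Move 1: P2 pit0 -> P1=[5,3,5,3,5,2](0) P2=[0,6,3,4,5,3](0)
Move 2: P1 pit5 -> P1=[5,3,5,3,5,0](1) P2=[1,6,3,4,5,3](0)
Move 3: P2 pit1 -> P1=[6,3,5,3,5,0](1) P2=[1,0,4,5,6,4](1)
Move 4: P1 pit3 -> P1=[6,3,5,0,6,1](2) P2=[1,0,4,5,6,4](1)
Move 5: P2 pit3 -> P1=[7,4,5,0,6,1](2) P2=[1,0,4,0,7,5](2)
Move 6: P1 pit1 -> P1=[7,0,6,1,7,2](2) P2=[1,0,4,0,7,5](2)

Answer: 7 0 6 1 7 2 2 1 0 4 0 7 5 2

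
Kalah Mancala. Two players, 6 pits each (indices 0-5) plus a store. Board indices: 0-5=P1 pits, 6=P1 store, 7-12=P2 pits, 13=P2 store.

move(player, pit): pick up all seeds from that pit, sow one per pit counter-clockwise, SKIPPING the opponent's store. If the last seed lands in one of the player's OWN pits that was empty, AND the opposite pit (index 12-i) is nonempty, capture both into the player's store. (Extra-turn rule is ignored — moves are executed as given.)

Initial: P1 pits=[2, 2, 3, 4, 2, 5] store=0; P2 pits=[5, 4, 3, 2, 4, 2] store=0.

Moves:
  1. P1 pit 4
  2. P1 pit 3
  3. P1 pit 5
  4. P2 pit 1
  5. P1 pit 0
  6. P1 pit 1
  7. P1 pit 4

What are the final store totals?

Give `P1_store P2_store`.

Answer: 4 1

Derivation:
Move 1: P1 pit4 -> P1=[2,2,3,4,0,6](1) P2=[5,4,3,2,4,2](0)
Move 2: P1 pit3 -> P1=[2,2,3,0,1,7](2) P2=[6,4,3,2,4,2](0)
Move 3: P1 pit5 -> P1=[2,2,3,0,1,0](3) P2=[7,5,4,3,5,3](0)
Move 4: P2 pit1 -> P1=[2,2,3,0,1,0](3) P2=[7,0,5,4,6,4](1)
Move 5: P1 pit0 -> P1=[0,3,4,0,1,0](3) P2=[7,0,5,4,6,4](1)
Move 6: P1 pit1 -> P1=[0,0,5,1,2,0](3) P2=[7,0,5,4,6,4](1)
Move 7: P1 pit4 -> P1=[0,0,5,1,0,1](4) P2=[7,0,5,4,6,4](1)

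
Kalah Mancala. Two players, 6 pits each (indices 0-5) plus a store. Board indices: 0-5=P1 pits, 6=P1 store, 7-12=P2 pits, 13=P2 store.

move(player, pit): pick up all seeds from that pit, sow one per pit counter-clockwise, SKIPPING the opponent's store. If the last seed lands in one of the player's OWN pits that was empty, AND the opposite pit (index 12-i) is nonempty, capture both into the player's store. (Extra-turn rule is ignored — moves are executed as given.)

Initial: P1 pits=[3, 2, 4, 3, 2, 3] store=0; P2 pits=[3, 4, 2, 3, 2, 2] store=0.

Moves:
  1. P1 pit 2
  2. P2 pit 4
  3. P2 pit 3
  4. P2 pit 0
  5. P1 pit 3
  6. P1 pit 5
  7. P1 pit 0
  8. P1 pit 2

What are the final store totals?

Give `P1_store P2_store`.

Answer: 8 2

Derivation:
Move 1: P1 pit2 -> P1=[3,2,0,4,3,4](1) P2=[3,4,2,3,2,2](0)
Move 2: P2 pit4 -> P1=[3,2,0,4,3,4](1) P2=[3,4,2,3,0,3](1)
Move 3: P2 pit3 -> P1=[3,2,0,4,3,4](1) P2=[3,4,2,0,1,4](2)
Move 4: P2 pit0 -> P1=[3,2,0,4,3,4](1) P2=[0,5,3,1,1,4](2)
Move 5: P1 pit3 -> P1=[3,2,0,0,4,5](2) P2=[1,5,3,1,1,4](2)
Move 6: P1 pit5 -> P1=[3,2,0,0,4,0](3) P2=[2,6,4,2,1,4](2)
Move 7: P1 pit0 -> P1=[0,3,1,0,4,0](8) P2=[2,6,0,2,1,4](2)
Move 8: P1 pit2 -> P1=[0,3,0,1,4,0](8) P2=[2,6,0,2,1,4](2)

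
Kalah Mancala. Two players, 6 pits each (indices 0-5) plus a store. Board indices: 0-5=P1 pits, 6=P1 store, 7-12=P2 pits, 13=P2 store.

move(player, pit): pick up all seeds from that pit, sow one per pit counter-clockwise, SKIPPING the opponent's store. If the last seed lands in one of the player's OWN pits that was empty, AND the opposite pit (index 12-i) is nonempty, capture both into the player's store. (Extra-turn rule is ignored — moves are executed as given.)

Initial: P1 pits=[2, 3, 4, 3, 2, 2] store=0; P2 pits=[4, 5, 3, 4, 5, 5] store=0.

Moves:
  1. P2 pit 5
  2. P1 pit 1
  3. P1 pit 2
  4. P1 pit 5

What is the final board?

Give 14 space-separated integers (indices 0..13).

Move 1: P2 pit5 -> P1=[3,4,5,4,2,2](0) P2=[4,5,3,4,5,0](1)
Move 2: P1 pit1 -> P1=[3,0,6,5,3,3](0) P2=[4,5,3,4,5,0](1)
Move 3: P1 pit2 -> P1=[3,0,0,6,4,4](1) P2=[5,6,3,4,5,0](1)
Move 4: P1 pit5 -> P1=[3,0,0,6,4,0](2) P2=[6,7,4,4,5,0](1)

Answer: 3 0 0 6 4 0 2 6 7 4 4 5 0 1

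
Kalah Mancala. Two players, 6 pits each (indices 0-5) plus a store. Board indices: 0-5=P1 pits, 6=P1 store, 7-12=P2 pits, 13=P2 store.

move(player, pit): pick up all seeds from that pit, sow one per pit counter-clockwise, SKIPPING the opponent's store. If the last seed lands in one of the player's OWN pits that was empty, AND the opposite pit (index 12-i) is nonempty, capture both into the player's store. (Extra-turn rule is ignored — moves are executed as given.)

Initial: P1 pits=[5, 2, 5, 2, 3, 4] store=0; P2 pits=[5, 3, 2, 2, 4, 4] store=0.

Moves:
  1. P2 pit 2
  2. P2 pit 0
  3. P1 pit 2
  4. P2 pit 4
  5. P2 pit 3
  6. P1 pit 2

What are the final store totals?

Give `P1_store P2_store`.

Answer: 1 2

Derivation:
Move 1: P2 pit2 -> P1=[5,2,5,2,3,4](0) P2=[5,3,0,3,5,4](0)
Move 2: P2 pit0 -> P1=[5,2,5,2,3,4](0) P2=[0,4,1,4,6,5](0)
Move 3: P1 pit2 -> P1=[5,2,0,3,4,5](1) P2=[1,4,1,4,6,5](0)
Move 4: P2 pit4 -> P1=[6,3,1,4,4,5](1) P2=[1,4,1,4,0,6](1)
Move 5: P2 pit3 -> P1=[7,3,1,4,4,5](1) P2=[1,4,1,0,1,7](2)
Move 6: P1 pit2 -> P1=[7,3,0,5,4,5](1) P2=[1,4,1,0,1,7](2)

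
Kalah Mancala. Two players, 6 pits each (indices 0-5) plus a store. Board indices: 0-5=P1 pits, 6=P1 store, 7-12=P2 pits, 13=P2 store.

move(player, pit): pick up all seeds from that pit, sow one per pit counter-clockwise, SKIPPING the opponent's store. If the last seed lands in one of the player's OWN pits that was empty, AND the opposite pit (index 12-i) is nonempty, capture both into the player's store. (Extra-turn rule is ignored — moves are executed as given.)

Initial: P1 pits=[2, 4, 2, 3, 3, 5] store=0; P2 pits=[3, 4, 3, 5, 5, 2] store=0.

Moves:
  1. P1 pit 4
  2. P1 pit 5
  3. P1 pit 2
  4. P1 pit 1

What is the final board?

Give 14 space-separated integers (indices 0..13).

Answer: 2 0 1 5 1 0 14 0 0 4 6 6 2 0

Derivation:
Move 1: P1 pit4 -> P1=[2,4,2,3,0,6](1) P2=[4,4,3,5,5,2](0)
Move 2: P1 pit5 -> P1=[2,4,2,3,0,0](2) P2=[5,5,4,6,6,2](0)
Move 3: P1 pit2 -> P1=[2,4,0,4,0,0](8) P2=[5,0,4,6,6,2](0)
Move 4: P1 pit1 -> P1=[2,0,1,5,1,0](14) P2=[0,0,4,6,6,2](0)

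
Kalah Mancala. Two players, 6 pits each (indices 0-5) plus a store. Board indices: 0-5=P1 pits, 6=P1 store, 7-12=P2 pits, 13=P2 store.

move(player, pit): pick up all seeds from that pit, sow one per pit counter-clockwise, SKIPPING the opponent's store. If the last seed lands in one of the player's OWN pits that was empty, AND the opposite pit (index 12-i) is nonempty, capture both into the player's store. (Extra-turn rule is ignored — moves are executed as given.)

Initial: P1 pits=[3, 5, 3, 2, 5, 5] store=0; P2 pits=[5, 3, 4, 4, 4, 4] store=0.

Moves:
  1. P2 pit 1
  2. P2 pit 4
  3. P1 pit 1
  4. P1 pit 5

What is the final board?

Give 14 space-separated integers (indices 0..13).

Move 1: P2 pit1 -> P1=[3,5,3,2,5,5](0) P2=[5,0,5,5,5,4](0)
Move 2: P2 pit4 -> P1=[4,6,4,2,5,5](0) P2=[5,0,5,5,0,5](1)
Move 3: P1 pit1 -> P1=[4,0,5,3,6,6](1) P2=[6,0,5,5,0,5](1)
Move 4: P1 pit5 -> P1=[4,0,5,3,6,0](2) P2=[7,1,6,6,1,5](1)

Answer: 4 0 5 3 6 0 2 7 1 6 6 1 5 1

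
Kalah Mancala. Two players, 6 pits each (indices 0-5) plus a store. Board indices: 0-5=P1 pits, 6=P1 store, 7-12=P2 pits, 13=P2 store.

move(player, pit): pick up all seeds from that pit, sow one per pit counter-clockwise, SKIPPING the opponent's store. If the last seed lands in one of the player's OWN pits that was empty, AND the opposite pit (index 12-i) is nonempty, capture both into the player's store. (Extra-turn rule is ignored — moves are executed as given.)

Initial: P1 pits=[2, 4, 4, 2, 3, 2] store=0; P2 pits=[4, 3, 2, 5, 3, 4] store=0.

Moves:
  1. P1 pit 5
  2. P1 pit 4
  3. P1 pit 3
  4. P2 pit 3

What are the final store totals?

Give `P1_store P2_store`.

Move 1: P1 pit5 -> P1=[2,4,4,2,3,0](1) P2=[5,3,2,5,3,4](0)
Move 2: P1 pit4 -> P1=[2,4,4,2,0,1](2) P2=[6,3,2,5,3,4](0)
Move 3: P1 pit3 -> P1=[2,4,4,0,1,2](2) P2=[6,3,2,5,3,4](0)
Move 4: P2 pit3 -> P1=[3,5,4,0,1,2](2) P2=[6,3,2,0,4,5](1)

Answer: 2 1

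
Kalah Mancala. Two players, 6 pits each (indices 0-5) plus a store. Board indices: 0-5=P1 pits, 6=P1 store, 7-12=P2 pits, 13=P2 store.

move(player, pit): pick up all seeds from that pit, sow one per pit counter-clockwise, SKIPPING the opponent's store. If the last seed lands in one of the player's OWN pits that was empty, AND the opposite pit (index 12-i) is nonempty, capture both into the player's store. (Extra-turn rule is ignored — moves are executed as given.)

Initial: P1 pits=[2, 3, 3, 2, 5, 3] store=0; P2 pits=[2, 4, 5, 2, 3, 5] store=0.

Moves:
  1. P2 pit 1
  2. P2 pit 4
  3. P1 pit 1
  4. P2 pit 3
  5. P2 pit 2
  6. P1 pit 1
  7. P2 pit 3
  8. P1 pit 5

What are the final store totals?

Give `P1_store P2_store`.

Answer: 1 3

Derivation:
Move 1: P2 pit1 -> P1=[2,3,3,2,5,3](0) P2=[2,0,6,3,4,6](0)
Move 2: P2 pit4 -> P1=[3,4,3,2,5,3](0) P2=[2,0,6,3,0,7](1)
Move 3: P1 pit1 -> P1=[3,0,4,3,6,4](0) P2=[2,0,6,3,0,7](1)
Move 4: P2 pit3 -> P1=[3,0,4,3,6,4](0) P2=[2,0,6,0,1,8](2)
Move 5: P2 pit2 -> P1=[4,1,4,3,6,4](0) P2=[2,0,0,1,2,9](3)
Move 6: P1 pit1 -> P1=[4,0,5,3,6,4](0) P2=[2,0,0,1,2,9](3)
Move 7: P2 pit3 -> P1=[4,0,5,3,6,4](0) P2=[2,0,0,0,3,9](3)
Move 8: P1 pit5 -> P1=[4,0,5,3,6,0](1) P2=[3,1,1,0,3,9](3)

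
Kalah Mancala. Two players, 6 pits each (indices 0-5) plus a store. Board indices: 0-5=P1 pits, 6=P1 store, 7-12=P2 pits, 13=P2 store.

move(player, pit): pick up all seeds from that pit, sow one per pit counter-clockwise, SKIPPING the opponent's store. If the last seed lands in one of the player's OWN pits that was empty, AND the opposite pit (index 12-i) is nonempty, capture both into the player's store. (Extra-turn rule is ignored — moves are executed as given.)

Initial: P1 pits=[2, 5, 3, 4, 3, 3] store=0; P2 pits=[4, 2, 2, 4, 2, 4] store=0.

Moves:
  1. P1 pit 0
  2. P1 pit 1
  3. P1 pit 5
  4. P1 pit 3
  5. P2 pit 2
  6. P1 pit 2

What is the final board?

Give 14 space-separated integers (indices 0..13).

Move 1: P1 pit0 -> P1=[0,6,4,4,3,3](0) P2=[4,2,2,4,2,4](0)
Move 2: P1 pit1 -> P1=[0,0,5,5,4,4](1) P2=[5,2,2,4,2,4](0)
Move 3: P1 pit5 -> P1=[0,0,5,5,4,0](2) P2=[6,3,3,4,2,4](0)
Move 4: P1 pit3 -> P1=[0,0,5,0,5,1](3) P2=[7,4,3,4,2,4](0)
Move 5: P2 pit2 -> P1=[0,0,5,0,5,1](3) P2=[7,4,0,5,3,5](0)
Move 6: P1 pit2 -> P1=[0,0,0,1,6,2](4) P2=[8,4,0,5,3,5](0)

Answer: 0 0 0 1 6 2 4 8 4 0 5 3 5 0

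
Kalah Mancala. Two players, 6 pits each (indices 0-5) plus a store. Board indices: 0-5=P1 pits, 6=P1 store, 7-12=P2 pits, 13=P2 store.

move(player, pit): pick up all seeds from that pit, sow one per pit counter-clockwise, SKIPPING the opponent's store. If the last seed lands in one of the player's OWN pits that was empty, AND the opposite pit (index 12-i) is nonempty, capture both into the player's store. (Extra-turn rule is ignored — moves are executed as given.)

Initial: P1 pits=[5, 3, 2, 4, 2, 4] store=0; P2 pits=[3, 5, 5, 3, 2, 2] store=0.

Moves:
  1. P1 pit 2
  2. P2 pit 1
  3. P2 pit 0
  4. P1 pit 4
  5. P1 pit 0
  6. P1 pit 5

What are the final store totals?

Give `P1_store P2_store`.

Answer: 2 1

Derivation:
Move 1: P1 pit2 -> P1=[5,3,0,5,3,4](0) P2=[3,5,5,3,2,2](0)
Move 2: P2 pit1 -> P1=[5,3,0,5,3,4](0) P2=[3,0,6,4,3,3](1)
Move 3: P2 pit0 -> P1=[5,3,0,5,3,4](0) P2=[0,1,7,5,3,3](1)
Move 4: P1 pit4 -> P1=[5,3,0,5,0,5](1) P2=[1,1,7,5,3,3](1)
Move 5: P1 pit0 -> P1=[0,4,1,6,1,6](1) P2=[1,1,7,5,3,3](1)
Move 6: P1 pit5 -> P1=[0,4,1,6,1,0](2) P2=[2,2,8,6,4,3](1)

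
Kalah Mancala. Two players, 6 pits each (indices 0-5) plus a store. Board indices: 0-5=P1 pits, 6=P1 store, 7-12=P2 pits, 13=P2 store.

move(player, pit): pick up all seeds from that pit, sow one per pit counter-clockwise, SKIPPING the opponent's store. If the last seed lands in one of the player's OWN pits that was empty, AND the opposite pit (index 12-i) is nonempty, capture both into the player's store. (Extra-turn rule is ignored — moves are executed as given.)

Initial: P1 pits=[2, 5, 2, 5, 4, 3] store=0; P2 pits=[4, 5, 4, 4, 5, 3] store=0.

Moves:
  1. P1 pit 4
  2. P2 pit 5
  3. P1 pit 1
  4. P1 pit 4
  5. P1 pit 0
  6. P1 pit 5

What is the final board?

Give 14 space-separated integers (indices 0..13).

Move 1: P1 pit4 -> P1=[2,5,2,5,0,4](1) P2=[5,6,4,4,5,3](0)
Move 2: P2 pit5 -> P1=[3,6,2,5,0,4](1) P2=[5,6,4,4,5,0](1)
Move 3: P1 pit1 -> P1=[3,0,3,6,1,5](2) P2=[6,6,4,4,5,0](1)
Move 4: P1 pit4 -> P1=[3,0,3,6,0,6](2) P2=[6,6,4,4,5,0](1)
Move 5: P1 pit0 -> P1=[0,1,4,7,0,6](2) P2=[6,6,4,4,5,0](1)
Move 6: P1 pit5 -> P1=[0,1,4,7,0,0](3) P2=[7,7,5,5,6,0](1)

Answer: 0 1 4 7 0 0 3 7 7 5 5 6 0 1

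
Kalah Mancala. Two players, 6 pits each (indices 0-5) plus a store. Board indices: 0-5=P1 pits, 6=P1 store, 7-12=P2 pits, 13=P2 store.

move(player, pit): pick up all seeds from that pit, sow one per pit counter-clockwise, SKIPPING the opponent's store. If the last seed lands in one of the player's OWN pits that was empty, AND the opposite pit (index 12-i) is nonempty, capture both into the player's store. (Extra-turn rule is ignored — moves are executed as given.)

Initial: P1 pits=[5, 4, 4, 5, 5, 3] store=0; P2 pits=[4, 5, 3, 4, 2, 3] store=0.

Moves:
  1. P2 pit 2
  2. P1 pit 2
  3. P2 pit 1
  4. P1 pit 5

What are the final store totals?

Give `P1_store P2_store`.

Move 1: P2 pit2 -> P1=[5,4,4,5,5,3](0) P2=[4,5,0,5,3,4](0)
Move 2: P1 pit2 -> P1=[5,4,0,6,6,4](1) P2=[4,5,0,5,3,4](0)
Move 3: P2 pit1 -> P1=[5,4,0,6,6,4](1) P2=[4,0,1,6,4,5](1)
Move 4: P1 pit5 -> P1=[5,4,0,6,6,0](2) P2=[5,1,2,6,4,5](1)

Answer: 2 1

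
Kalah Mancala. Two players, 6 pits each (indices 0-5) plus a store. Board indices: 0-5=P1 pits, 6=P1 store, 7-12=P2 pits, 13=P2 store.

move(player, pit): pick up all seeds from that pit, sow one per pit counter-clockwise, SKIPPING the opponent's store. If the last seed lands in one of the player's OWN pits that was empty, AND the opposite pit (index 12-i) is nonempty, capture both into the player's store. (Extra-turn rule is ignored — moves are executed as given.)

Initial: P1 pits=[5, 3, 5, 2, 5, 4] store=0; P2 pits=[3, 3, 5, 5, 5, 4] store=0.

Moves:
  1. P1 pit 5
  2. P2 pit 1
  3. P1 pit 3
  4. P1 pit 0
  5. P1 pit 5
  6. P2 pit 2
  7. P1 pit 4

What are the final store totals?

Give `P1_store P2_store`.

Move 1: P1 pit5 -> P1=[5,3,5,2,5,0](1) P2=[4,4,6,5,5,4](0)
Move 2: P2 pit1 -> P1=[5,3,5,2,5,0](1) P2=[4,0,7,6,6,5](0)
Move 3: P1 pit3 -> P1=[5,3,5,0,6,0](6) P2=[0,0,7,6,6,5](0)
Move 4: P1 pit0 -> P1=[0,4,6,1,7,1](6) P2=[0,0,7,6,6,5](0)
Move 5: P1 pit5 -> P1=[0,4,6,1,7,0](7) P2=[0,0,7,6,6,5](0)
Move 6: P2 pit2 -> P1=[1,5,7,1,7,0](7) P2=[0,0,0,7,7,6](1)
Move 7: P1 pit4 -> P1=[1,5,7,1,0,1](8) P2=[1,1,1,8,8,6](1)

Answer: 8 1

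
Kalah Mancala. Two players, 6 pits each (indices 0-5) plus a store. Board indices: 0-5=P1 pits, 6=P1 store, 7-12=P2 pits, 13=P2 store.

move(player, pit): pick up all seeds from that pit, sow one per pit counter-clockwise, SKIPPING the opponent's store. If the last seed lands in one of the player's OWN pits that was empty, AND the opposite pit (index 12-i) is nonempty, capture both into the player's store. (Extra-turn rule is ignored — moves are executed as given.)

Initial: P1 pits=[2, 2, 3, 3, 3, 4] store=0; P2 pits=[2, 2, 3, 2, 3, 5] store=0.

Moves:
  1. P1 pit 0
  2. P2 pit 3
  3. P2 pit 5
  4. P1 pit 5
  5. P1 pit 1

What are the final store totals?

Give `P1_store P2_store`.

Move 1: P1 pit0 -> P1=[0,3,4,3,3,4](0) P2=[2,2,3,2,3,5](0)
Move 2: P2 pit3 -> P1=[0,3,4,3,3,4](0) P2=[2,2,3,0,4,6](0)
Move 3: P2 pit5 -> P1=[1,4,5,4,4,4](0) P2=[2,2,3,0,4,0](1)
Move 4: P1 pit5 -> P1=[1,4,5,4,4,0](1) P2=[3,3,4,0,4,0](1)
Move 5: P1 pit1 -> P1=[1,0,6,5,5,0](5) P2=[0,3,4,0,4,0](1)

Answer: 5 1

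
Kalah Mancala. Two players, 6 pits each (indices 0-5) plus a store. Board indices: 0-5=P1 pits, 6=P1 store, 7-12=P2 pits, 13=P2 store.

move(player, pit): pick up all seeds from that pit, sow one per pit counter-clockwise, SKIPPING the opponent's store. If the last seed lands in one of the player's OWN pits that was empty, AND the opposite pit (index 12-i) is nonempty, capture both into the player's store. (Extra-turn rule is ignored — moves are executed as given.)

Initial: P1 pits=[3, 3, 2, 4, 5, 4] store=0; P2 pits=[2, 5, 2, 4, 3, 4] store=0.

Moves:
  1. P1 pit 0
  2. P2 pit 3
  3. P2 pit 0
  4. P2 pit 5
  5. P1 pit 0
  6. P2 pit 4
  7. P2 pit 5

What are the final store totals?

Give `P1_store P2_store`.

Move 1: P1 pit0 -> P1=[0,4,3,5,5,4](0) P2=[2,5,2,4,3,4](0)
Move 2: P2 pit3 -> P1=[1,4,3,5,5,4](0) P2=[2,5,2,0,4,5](1)
Move 3: P2 pit0 -> P1=[1,4,3,5,5,4](0) P2=[0,6,3,0,4,5](1)
Move 4: P2 pit5 -> P1=[2,5,4,6,5,4](0) P2=[0,6,3,0,4,0](2)
Move 5: P1 pit0 -> P1=[0,6,5,6,5,4](0) P2=[0,6,3,0,4,0](2)
Move 6: P2 pit4 -> P1=[1,7,5,6,5,4](0) P2=[0,6,3,0,0,1](3)
Move 7: P2 pit5 -> P1=[1,7,5,6,5,4](0) P2=[0,6,3,0,0,0](4)

Answer: 0 4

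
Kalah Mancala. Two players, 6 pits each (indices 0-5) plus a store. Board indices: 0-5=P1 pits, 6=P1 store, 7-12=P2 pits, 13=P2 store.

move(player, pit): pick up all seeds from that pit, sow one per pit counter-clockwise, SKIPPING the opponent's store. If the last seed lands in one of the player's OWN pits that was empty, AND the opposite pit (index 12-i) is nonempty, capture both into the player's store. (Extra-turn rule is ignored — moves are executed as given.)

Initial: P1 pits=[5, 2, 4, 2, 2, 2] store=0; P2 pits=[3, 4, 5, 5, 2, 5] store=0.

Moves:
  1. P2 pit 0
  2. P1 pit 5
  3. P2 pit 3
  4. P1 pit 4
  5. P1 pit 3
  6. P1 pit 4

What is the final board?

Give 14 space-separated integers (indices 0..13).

Answer: 6 3 5 0 0 3 2 1 5 6 0 3 6 1

Derivation:
Move 1: P2 pit0 -> P1=[5,2,4,2,2,2](0) P2=[0,5,6,6,2,5](0)
Move 2: P1 pit5 -> P1=[5,2,4,2,2,0](1) P2=[1,5,6,6,2,5](0)
Move 3: P2 pit3 -> P1=[6,3,5,2,2,0](1) P2=[1,5,6,0,3,6](1)
Move 4: P1 pit4 -> P1=[6,3,5,2,0,1](2) P2=[1,5,6,0,3,6](1)
Move 5: P1 pit3 -> P1=[6,3,5,0,1,2](2) P2=[1,5,6,0,3,6](1)
Move 6: P1 pit4 -> P1=[6,3,5,0,0,3](2) P2=[1,5,6,0,3,6](1)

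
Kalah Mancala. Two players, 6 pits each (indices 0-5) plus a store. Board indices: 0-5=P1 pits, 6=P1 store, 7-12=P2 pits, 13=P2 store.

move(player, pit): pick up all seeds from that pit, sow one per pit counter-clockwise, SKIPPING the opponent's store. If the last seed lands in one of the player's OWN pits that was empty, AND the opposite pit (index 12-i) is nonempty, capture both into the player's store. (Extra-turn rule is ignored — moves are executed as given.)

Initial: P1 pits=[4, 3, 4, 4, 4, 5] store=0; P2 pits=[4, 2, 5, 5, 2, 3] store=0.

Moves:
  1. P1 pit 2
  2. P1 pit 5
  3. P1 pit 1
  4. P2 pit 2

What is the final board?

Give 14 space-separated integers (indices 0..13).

Answer: 5 1 1 6 6 0 2 5 3 0 7 4 4 1

Derivation:
Move 1: P1 pit2 -> P1=[4,3,0,5,5,6](1) P2=[4,2,5,5,2,3](0)
Move 2: P1 pit5 -> P1=[4,3,0,5,5,0](2) P2=[5,3,6,6,3,3](0)
Move 3: P1 pit1 -> P1=[4,0,1,6,6,0](2) P2=[5,3,6,6,3,3](0)
Move 4: P2 pit2 -> P1=[5,1,1,6,6,0](2) P2=[5,3,0,7,4,4](1)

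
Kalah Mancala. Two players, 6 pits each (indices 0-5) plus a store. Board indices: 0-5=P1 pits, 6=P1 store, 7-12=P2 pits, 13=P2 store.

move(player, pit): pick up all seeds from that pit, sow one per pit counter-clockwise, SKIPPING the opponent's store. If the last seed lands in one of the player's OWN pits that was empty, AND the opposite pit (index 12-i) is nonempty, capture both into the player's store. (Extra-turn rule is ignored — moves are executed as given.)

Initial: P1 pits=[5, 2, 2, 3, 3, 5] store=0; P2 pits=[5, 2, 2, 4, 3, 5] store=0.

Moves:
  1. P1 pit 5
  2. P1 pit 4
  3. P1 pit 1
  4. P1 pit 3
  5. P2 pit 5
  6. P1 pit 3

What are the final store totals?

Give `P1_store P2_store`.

Answer: 3 1

Derivation:
Move 1: P1 pit5 -> P1=[5,2,2,3,3,0](1) P2=[6,3,3,5,3,5](0)
Move 2: P1 pit4 -> P1=[5,2,2,3,0,1](2) P2=[7,3,3,5,3,5](0)
Move 3: P1 pit1 -> P1=[5,0,3,4,0,1](2) P2=[7,3,3,5,3,5](0)
Move 4: P1 pit3 -> P1=[5,0,3,0,1,2](3) P2=[8,3,3,5,3,5](0)
Move 5: P2 pit5 -> P1=[6,1,4,1,1,2](3) P2=[8,3,3,5,3,0](1)
Move 6: P1 pit3 -> P1=[6,1,4,0,2,2](3) P2=[8,3,3,5,3,0](1)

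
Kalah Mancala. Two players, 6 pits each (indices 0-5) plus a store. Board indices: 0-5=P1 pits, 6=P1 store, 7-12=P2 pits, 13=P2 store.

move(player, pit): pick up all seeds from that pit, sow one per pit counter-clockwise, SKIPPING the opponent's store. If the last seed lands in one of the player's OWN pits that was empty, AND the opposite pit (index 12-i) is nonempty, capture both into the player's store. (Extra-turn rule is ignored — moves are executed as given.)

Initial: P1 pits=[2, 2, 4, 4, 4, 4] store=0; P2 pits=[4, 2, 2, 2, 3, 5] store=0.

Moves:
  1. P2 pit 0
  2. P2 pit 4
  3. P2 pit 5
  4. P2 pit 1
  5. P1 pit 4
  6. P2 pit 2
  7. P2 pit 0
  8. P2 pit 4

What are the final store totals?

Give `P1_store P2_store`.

Answer: 1 8

Derivation:
Move 1: P2 pit0 -> P1=[2,2,4,4,4,4](0) P2=[0,3,3,3,4,5](0)
Move 2: P2 pit4 -> P1=[3,3,4,4,4,4](0) P2=[0,3,3,3,0,6](1)
Move 3: P2 pit5 -> P1=[4,4,5,5,5,4](0) P2=[0,3,3,3,0,0](2)
Move 4: P2 pit1 -> P1=[4,0,5,5,5,4](0) P2=[0,0,4,4,0,0](7)
Move 5: P1 pit4 -> P1=[4,0,5,5,0,5](1) P2=[1,1,5,4,0,0](7)
Move 6: P2 pit2 -> P1=[5,0,5,5,0,5](1) P2=[1,1,0,5,1,1](8)
Move 7: P2 pit0 -> P1=[5,0,5,5,0,5](1) P2=[0,2,0,5,1,1](8)
Move 8: P2 pit4 -> P1=[5,0,5,5,0,5](1) P2=[0,2,0,5,0,2](8)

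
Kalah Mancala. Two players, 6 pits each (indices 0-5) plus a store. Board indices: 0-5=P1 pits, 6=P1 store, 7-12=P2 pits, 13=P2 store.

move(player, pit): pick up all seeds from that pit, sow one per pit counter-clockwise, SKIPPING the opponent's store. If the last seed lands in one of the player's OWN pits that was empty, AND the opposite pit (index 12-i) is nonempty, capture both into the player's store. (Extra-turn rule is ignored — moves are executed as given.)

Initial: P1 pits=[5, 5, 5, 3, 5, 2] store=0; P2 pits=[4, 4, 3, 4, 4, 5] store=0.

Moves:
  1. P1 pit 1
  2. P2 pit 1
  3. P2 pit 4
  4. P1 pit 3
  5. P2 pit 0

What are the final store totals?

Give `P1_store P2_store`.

Answer: 2 1

Derivation:
Move 1: P1 pit1 -> P1=[5,0,6,4,6,3](1) P2=[4,4,3,4,4,5](0)
Move 2: P2 pit1 -> P1=[5,0,6,4,6,3](1) P2=[4,0,4,5,5,6](0)
Move 3: P2 pit4 -> P1=[6,1,7,4,6,3](1) P2=[4,0,4,5,0,7](1)
Move 4: P1 pit3 -> P1=[6,1,7,0,7,4](2) P2=[5,0,4,5,0,7](1)
Move 5: P2 pit0 -> P1=[6,1,7,0,7,4](2) P2=[0,1,5,6,1,8](1)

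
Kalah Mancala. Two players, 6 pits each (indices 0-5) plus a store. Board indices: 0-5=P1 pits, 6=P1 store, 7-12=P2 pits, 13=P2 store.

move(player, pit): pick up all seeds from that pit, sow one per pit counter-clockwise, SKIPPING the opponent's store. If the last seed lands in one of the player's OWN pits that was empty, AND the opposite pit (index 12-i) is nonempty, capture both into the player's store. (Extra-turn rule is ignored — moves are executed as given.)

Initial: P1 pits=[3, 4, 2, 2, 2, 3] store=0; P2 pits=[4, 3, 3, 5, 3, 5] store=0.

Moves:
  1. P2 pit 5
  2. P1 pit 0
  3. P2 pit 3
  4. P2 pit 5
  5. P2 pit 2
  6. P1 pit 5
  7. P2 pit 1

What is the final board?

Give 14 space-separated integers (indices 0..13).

Move 1: P2 pit5 -> P1=[4,5,3,3,2,3](0) P2=[4,3,3,5,3,0](1)
Move 2: P1 pit0 -> P1=[0,6,4,4,3,3](0) P2=[4,3,3,5,3,0](1)
Move 3: P2 pit3 -> P1=[1,7,4,4,3,3](0) P2=[4,3,3,0,4,1](2)
Move 4: P2 pit5 -> P1=[1,7,4,4,3,3](0) P2=[4,3,3,0,4,0](3)
Move 5: P2 pit2 -> P1=[0,7,4,4,3,3](0) P2=[4,3,0,1,5,0](5)
Move 6: P1 pit5 -> P1=[0,7,4,4,3,0](1) P2=[5,4,0,1,5,0](5)
Move 7: P2 pit1 -> P1=[0,7,4,4,3,0](1) P2=[5,0,1,2,6,1](5)

Answer: 0 7 4 4 3 0 1 5 0 1 2 6 1 5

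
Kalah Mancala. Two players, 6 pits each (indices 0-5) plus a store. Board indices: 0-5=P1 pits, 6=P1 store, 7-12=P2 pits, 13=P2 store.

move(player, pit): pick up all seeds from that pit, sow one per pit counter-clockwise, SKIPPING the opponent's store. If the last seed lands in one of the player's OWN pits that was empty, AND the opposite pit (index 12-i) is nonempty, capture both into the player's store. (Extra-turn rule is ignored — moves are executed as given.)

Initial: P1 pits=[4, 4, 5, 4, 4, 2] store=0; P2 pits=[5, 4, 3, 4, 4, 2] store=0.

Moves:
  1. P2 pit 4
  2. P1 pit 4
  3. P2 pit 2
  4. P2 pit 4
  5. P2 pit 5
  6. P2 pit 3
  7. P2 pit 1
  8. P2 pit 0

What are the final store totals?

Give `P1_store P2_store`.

Move 1: P2 pit4 -> P1=[5,5,5,4,4,2](0) P2=[5,4,3,4,0,3](1)
Move 2: P1 pit4 -> P1=[5,5,5,4,0,3](1) P2=[6,5,3,4,0,3](1)
Move 3: P2 pit2 -> P1=[5,5,5,4,0,3](1) P2=[6,5,0,5,1,4](1)
Move 4: P2 pit4 -> P1=[5,5,5,4,0,3](1) P2=[6,5,0,5,0,5](1)
Move 5: P2 pit5 -> P1=[6,6,6,5,0,3](1) P2=[6,5,0,5,0,0](2)
Move 6: P2 pit3 -> P1=[7,7,6,5,0,3](1) P2=[6,5,0,0,1,1](3)
Move 7: P2 pit1 -> P1=[7,7,6,5,0,3](1) P2=[6,0,1,1,2,2](4)
Move 8: P2 pit0 -> P1=[7,7,6,5,0,3](1) P2=[0,1,2,2,3,3](5)

Answer: 1 5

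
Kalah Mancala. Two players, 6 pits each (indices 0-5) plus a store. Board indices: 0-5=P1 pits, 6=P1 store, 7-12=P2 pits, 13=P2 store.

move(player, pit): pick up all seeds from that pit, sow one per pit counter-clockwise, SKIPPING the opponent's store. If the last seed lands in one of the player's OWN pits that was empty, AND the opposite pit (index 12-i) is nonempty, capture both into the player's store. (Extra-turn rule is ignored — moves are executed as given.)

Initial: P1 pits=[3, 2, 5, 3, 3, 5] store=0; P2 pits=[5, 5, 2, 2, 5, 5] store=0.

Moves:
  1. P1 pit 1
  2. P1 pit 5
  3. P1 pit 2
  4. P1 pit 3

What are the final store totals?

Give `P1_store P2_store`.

Answer: 3 0

Derivation:
Move 1: P1 pit1 -> P1=[3,0,6,4,3,5](0) P2=[5,5,2,2,5,5](0)
Move 2: P1 pit5 -> P1=[3,0,6,4,3,0](1) P2=[6,6,3,3,5,5](0)
Move 3: P1 pit2 -> P1=[3,0,0,5,4,1](2) P2=[7,7,3,3,5,5](0)
Move 4: P1 pit3 -> P1=[3,0,0,0,5,2](3) P2=[8,8,3,3,5,5](0)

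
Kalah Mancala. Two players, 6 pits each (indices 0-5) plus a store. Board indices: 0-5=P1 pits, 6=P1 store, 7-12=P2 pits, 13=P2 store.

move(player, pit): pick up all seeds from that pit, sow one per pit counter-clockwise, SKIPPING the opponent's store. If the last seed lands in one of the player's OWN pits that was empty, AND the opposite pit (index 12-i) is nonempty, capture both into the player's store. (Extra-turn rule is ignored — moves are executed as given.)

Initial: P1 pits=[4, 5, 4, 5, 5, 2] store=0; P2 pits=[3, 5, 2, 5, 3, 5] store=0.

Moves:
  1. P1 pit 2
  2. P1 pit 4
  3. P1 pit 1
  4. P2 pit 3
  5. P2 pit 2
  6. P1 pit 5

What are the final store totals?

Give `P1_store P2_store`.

Answer: 4 1

Derivation:
Move 1: P1 pit2 -> P1=[4,5,0,6,6,3](1) P2=[3,5,2,5,3,5](0)
Move 2: P1 pit4 -> P1=[4,5,0,6,0,4](2) P2=[4,6,3,6,3,5](0)
Move 3: P1 pit1 -> P1=[4,0,1,7,1,5](3) P2=[4,6,3,6,3,5](0)
Move 4: P2 pit3 -> P1=[5,1,2,7,1,5](3) P2=[4,6,3,0,4,6](1)
Move 5: P2 pit2 -> P1=[5,1,2,7,1,5](3) P2=[4,6,0,1,5,7](1)
Move 6: P1 pit5 -> P1=[5,1,2,7,1,0](4) P2=[5,7,1,2,5,7](1)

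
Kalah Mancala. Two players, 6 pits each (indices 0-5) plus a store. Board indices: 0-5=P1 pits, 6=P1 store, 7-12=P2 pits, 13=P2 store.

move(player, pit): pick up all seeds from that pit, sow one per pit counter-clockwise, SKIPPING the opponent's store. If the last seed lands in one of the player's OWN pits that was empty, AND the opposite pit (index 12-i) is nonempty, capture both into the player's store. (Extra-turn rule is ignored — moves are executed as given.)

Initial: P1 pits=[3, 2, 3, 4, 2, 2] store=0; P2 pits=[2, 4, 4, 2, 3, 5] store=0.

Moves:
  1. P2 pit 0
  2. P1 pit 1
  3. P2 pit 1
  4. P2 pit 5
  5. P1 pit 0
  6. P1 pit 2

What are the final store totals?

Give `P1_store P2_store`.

Move 1: P2 pit0 -> P1=[3,2,3,4,2,2](0) P2=[0,5,5,2,3,5](0)
Move 2: P1 pit1 -> P1=[3,0,4,5,2,2](0) P2=[0,5,5,2,3,5](0)
Move 3: P2 pit1 -> P1=[3,0,4,5,2,2](0) P2=[0,0,6,3,4,6](1)
Move 4: P2 pit5 -> P1=[4,1,5,6,3,2](0) P2=[0,0,6,3,4,0](2)
Move 5: P1 pit0 -> P1=[0,2,6,7,4,2](0) P2=[0,0,6,3,4,0](2)
Move 6: P1 pit2 -> P1=[0,2,0,8,5,3](1) P2=[1,1,6,3,4,0](2)

Answer: 1 2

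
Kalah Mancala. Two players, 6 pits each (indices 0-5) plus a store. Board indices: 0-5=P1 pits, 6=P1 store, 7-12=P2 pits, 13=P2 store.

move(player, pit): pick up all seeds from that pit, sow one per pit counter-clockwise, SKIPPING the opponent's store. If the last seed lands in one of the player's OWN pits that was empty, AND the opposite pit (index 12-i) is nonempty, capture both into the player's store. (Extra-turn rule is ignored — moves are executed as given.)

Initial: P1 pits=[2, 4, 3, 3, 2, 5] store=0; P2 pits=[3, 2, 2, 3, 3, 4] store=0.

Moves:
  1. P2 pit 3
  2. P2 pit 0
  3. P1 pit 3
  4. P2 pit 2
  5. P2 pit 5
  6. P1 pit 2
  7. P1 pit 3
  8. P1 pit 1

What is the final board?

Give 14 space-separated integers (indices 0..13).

Move 1: P2 pit3 -> P1=[2,4,3,3,2,5](0) P2=[3,2,2,0,4,5](1)
Move 2: P2 pit0 -> P1=[2,4,0,3,2,5](0) P2=[0,3,3,0,4,5](5)
Move 3: P1 pit3 -> P1=[2,4,0,0,3,6](1) P2=[0,3,3,0,4,5](5)
Move 4: P2 pit2 -> P1=[2,4,0,0,3,6](1) P2=[0,3,0,1,5,6](5)
Move 5: P2 pit5 -> P1=[3,5,1,1,4,6](1) P2=[0,3,0,1,5,0](6)
Move 6: P1 pit2 -> P1=[3,5,0,2,4,6](1) P2=[0,3,0,1,5,0](6)
Move 7: P1 pit3 -> P1=[3,5,0,0,5,7](1) P2=[0,3,0,1,5,0](6)
Move 8: P1 pit1 -> P1=[3,0,1,1,6,8](2) P2=[0,3,0,1,5,0](6)

Answer: 3 0 1 1 6 8 2 0 3 0 1 5 0 6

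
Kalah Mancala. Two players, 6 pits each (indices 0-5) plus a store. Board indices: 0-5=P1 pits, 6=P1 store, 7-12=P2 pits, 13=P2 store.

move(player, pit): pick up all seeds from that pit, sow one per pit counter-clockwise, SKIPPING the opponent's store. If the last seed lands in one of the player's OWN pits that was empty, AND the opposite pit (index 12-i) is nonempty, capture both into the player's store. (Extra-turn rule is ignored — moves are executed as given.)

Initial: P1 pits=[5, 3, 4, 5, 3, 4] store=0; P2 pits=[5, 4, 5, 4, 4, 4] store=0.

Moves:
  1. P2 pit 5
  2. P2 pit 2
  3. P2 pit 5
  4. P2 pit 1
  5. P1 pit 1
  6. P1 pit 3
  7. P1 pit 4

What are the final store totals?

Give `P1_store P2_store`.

Answer: 2 11

Derivation:
Move 1: P2 pit5 -> P1=[6,4,5,5,3,4](0) P2=[5,4,5,4,4,0](1)
Move 2: P2 pit2 -> P1=[7,4,5,5,3,4](0) P2=[5,4,0,5,5,1](2)
Move 3: P2 pit5 -> P1=[7,4,5,5,3,4](0) P2=[5,4,0,5,5,0](3)
Move 4: P2 pit1 -> P1=[0,4,5,5,3,4](0) P2=[5,0,1,6,6,0](11)
Move 5: P1 pit1 -> P1=[0,0,6,6,4,5](0) P2=[5,0,1,6,6,0](11)
Move 6: P1 pit3 -> P1=[0,0,6,0,5,6](1) P2=[6,1,2,6,6,0](11)
Move 7: P1 pit4 -> P1=[0,0,6,0,0,7](2) P2=[7,2,3,6,6,0](11)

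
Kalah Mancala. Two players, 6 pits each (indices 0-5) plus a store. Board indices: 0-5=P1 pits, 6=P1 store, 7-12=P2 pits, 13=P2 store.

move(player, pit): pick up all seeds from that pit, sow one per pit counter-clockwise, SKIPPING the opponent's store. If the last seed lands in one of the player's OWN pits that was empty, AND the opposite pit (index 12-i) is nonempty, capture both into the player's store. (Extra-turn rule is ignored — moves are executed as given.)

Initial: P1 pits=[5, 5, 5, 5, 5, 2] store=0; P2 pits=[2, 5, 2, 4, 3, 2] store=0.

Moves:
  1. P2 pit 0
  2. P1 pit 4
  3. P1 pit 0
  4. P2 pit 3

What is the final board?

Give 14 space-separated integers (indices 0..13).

Move 1: P2 pit0 -> P1=[5,5,5,5,5,2](0) P2=[0,6,3,4,3,2](0)
Move 2: P1 pit4 -> P1=[5,5,5,5,0,3](1) P2=[1,7,4,4,3,2](0)
Move 3: P1 pit0 -> P1=[0,6,6,6,1,4](1) P2=[1,7,4,4,3,2](0)
Move 4: P2 pit3 -> P1=[1,6,6,6,1,4](1) P2=[1,7,4,0,4,3](1)

Answer: 1 6 6 6 1 4 1 1 7 4 0 4 3 1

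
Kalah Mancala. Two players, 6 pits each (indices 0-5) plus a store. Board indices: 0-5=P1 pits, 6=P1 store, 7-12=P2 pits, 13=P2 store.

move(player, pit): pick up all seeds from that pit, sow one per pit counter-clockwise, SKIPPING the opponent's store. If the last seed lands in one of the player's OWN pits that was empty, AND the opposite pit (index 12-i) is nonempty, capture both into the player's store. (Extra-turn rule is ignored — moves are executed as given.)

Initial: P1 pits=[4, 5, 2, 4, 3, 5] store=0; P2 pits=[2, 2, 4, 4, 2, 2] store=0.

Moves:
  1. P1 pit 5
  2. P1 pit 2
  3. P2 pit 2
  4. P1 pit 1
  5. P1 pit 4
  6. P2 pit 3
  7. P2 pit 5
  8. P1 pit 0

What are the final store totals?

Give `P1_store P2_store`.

Move 1: P1 pit5 -> P1=[4,5,2,4,3,0](1) P2=[3,3,5,5,2,2](0)
Move 2: P1 pit2 -> P1=[4,5,0,5,4,0](1) P2=[3,3,5,5,2,2](0)
Move 3: P2 pit2 -> P1=[5,5,0,5,4,0](1) P2=[3,3,0,6,3,3](1)
Move 4: P1 pit1 -> P1=[5,0,1,6,5,1](2) P2=[3,3,0,6,3,3](1)
Move 5: P1 pit4 -> P1=[5,0,1,6,0,2](3) P2=[4,4,1,6,3,3](1)
Move 6: P2 pit3 -> P1=[6,1,2,6,0,2](3) P2=[4,4,1,0,4,4](2)
Move 7: P2 pit5 -> P1=[7,2,3,6,0,2](3) P2=[4,4,1,0,4,0](3)
Move 8: P1 pit0 -> P1=[0,3,4,7,1,3](4) P2=[5,4,1,0,4,0](3)

Answer: 4 3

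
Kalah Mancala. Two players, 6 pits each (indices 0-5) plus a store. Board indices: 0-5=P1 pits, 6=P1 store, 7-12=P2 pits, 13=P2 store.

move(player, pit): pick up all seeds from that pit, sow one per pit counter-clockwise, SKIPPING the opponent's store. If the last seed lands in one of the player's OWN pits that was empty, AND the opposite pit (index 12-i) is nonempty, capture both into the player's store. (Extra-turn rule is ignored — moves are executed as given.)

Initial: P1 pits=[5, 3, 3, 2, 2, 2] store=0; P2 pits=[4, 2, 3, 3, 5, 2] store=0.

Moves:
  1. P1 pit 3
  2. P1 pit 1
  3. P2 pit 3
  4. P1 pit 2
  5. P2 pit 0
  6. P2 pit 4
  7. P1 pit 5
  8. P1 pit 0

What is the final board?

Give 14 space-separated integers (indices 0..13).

Answer: 0 2 2 4 7 1 3 1 4 5 1 0 4 2

Derivation:
Move 1: P1 pit3 -> P1=[5,3,3,0,3,3](0) P2=[4,2,3,3,5,2](0)
Move 2: P1 pit1 -> P1=[5,0,4,1,4,3](0) P2=[4,2,3,3,5,2](0)
Move 3: P2 pit3 -> P1=[5,0,4,1,4,3](0) P2=[4,2,3,0,6,3](1)
Move 4: P1 pit2 -> P1=[5,0,0,2,5,4](1) P2=[4,2,3,0,6,3](1)
Move 5: P2 pit0 -> P1=[5,0,0,2,5,4](1) P2=[0,3,4,1,7,3](1)
Move 6: P2 pit4 -> P1=[6,1,1,3,6,4](1) P2=[0,3,4,1,0,4](2)
Move 7: P1 pit5 -> P1=[6,1,1,3,6,0](2) P2=[1,4,5,1,0,4](2)
Move 8: P1 pit0 -> P1=[0,2,2,4,7,1](3) P2=[1,4,5,1,0,4](2)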